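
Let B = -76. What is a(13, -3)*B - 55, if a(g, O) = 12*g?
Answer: -11911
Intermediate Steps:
a(13, -3)*B - 55 = (12*13)*(-76) - 55 = 156*(-76) - 55 = -11856 - 55 = -11911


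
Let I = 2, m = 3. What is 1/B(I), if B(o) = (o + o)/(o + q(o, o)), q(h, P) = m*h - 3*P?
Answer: ½ ≈ 0.50000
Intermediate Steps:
q(h, P) = -3*P + 3*h (q(h, P) = 3*h - 3*P = -3*P + 3*h)
B(o) = 2 (B(o) = (o + o)/(o + (-3*o + 3*o)) = (2*o)/(o + 0) = (2*o)/o = 2)
1/B(I) = 1/2 = ½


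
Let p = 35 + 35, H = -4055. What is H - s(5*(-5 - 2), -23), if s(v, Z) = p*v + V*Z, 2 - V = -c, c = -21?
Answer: -2042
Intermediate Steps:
p = 70
V = -19 (V = 2 - (-1)*(-21) = 2 - 1*21 = 2 - 21 = -19)
s(v, Z) = -19*Z + 70*v (s(v, Z) = 70*v - 19*Z = -19*Z + 70*v)
H - s(5*(-5 - 2), -23) = -4055 - (-19*(-23) + 70*(5*(-5 - 2))) = -4055 - (437 + 70*(5*(-7))) = -4055 - (437 + 70*(-35)) = -4055 - (437 - 2450) = -4055 - 1*(-2013) = -4055 + 2013 = -2042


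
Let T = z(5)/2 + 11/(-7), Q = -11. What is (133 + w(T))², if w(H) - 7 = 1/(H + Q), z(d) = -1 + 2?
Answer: 559133316/28561 ≈ 19577.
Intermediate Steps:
z(d) = 1
T = -15/14 (T = 1/2 + 11/(-7) = 1*(½) + 11*(-⅐) = ½ - 11/7 = -15/14 ≈ -1.0714)
w(H) = 7 + 1/(-11 + H) (w(H) = 7 + 1/(H - 11) = 7 + 1/(-11 + H))
(133 + w(T))² = (133 + (-76 + 7*(-15/14))/(-11 - 15/14))² = (133 + (-76 - 15/2)/(-169/14))² = (133 - 14/169*(-167/2))² = (133 + 1169/169)² = (23646/169)² = 559133316/28561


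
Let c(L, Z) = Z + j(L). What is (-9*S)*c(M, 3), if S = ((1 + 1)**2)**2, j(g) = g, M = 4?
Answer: -1008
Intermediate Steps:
c(L, Z) = L + Z (c(L, Z) = Z + L = L + Z)
S = 16 (S = (2**2)**2 = 4**2 = 16)
(-9*S)*c(M, 3) = (-9*16)*(4 + 3) = -144*7 = -1008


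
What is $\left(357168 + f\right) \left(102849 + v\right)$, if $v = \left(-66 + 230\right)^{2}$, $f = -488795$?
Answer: $-17077945115$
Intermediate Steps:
$v = 26896$ ($v = 164^{2} = 26896$)
$\left(357168 + f\right) \left(102849 + v\right) = \left(357168 - 488795\right) \left(102849 + 26896\right) = \left(-131627\right) 129745 = -17077945115$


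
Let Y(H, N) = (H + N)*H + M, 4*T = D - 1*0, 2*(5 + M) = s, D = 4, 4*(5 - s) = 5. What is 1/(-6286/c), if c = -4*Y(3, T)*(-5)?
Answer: -355/12572 ≈ -0.028237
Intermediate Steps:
s = 15/4 (s = 5 - 1/4*5 = 5 - 5/4 = 15/4 ≈ 3.7500)
M = -25/8 (M = -5 + (1/2)*(15/4) = -5 + 15/8 = -25/8 ≈ -3.1250)
T = 1 (T = (4 - 1*0)/4 = (4 + 0)/4 = (1/4)*4 = 1)
Y(H, N) = -25/8 + H*(H + N) (Y(H, N) = (H + N)*H - 25/8 = H*(H + N) - 25/8 = -25/8 + H*(H + N))
c = 355/2 (c = -4*(-25/8 + 3**2 + 3*1)*(-5) = -4*(-25/8 + 9 + 3)*(-5) = -4*71/8*(-5) = -71/2*(-5) = 355/2 ≈ 177.50)
1/(-6286/c) = 1/(-6286/355/2) = 1/(-6286*2/355) = 1/(-12572/355) = -355/12572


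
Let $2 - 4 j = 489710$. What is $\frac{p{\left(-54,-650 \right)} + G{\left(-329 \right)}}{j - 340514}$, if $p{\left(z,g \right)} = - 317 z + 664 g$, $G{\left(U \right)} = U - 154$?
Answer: $\frac{414965}{462941} \approx 0.89637$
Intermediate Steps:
$j = -122427$ ($j = \frac{1}{2} - \frac{244855}{2} = -122427$)
$G{\left(U \right)} = -154 + U$
$\frac{p{\left(-54,-650 \right)} + G{\left(-329 \right)}}{j - 340514} = \frac{\left(\left(-317\right) \left(-54\right) + 664 \left(-650\right)\right) - 483}{-122427 - 340514} = \frac{\left(17118 - 431600\right) - 483}{-462941} = \left(-414482 - 483\right) \left(- \frac{1}{462941}\right) = \left(-414965\right) \left(- \frac{1}{462941}\right) = \frac{414965}{462941}$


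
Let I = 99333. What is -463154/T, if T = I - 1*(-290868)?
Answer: -463154/390201 ≈ -1.1870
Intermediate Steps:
T = 390201 (T = 99333 - 1*(-290868) = 99333 + 290868 = 390201)
-463154/T = -463154/390201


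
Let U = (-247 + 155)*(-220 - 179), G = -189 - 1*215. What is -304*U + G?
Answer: -11159636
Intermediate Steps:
G = -404 (G = -189 - 215 = -404)
U = 36708 (U = -92*(-399) = 36708)
-304*U + G = -304*36708 - 404 = -11159232 - 404 = -11159636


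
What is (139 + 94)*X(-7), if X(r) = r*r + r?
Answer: 9786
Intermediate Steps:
X(r) = r + r² (X(r) = r² + r = r + r²)
(139 + 94)*X(-7) = (139 + 94)*(-7*(1 - 7)) = 233*(-7*(-6)) = 233*42 = 9786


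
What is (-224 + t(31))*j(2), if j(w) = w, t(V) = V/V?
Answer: -446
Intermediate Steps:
t(V) = 1
(-224 + t(31))*j(2) = (-224 + 1)*2 = -223*2 = -446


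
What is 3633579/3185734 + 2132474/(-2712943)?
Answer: 3064197787081/8642714755162 ≈ 0.35454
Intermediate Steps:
3633579/3185734 + 2132474/(-2712943) = 3633579*(1/3185734) + 2132474*(-1/2712943) = 3633579/3185734 - 2132474/2712943 = 3064197787081/8642714755162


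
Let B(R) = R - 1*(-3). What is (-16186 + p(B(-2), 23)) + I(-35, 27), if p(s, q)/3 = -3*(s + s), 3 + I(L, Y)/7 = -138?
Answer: -17191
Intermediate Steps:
I(L, Y) = -987 (I(L, Y) = -21 + 7*(-138) = -21 - 966 = -987)
B(R) = 3 + R (B(R) = R + 3 = 3 + R)
p(s, q) = -18*s (p(s, q) = 3*(-3*(s + s)) = 3*(-6*s) = -18*s)
(-16186 + p(B(-2), 23)) + I(-35, 27) = (-16186 - 18*(3 - 2)) - 987 = (-16186 - 18*1) - 987 = (-16186 - 18) - 987 = -16204 - 987 = -17191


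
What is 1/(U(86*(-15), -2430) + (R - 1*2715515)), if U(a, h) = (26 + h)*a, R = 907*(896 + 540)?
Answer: 1/1688097 ≈ 5.9238e-7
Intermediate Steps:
R = 1302452 (R = 907*1436 = 1302452)
U(a, h) = a*(26 + h)
1/(U(86*(-15), -2430) + (R - 1*2715515)) = 1/((86*(-15))*(26 - 2430) + (1302452 - 1*2715515)) = 1/(-1290*(-2404) + (1302452 - 2715515)) = 1/(3101160 - 1413063) = 1/1688097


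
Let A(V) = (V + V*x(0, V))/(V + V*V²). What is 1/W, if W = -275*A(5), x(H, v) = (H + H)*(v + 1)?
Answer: -26/275 ≈ -0.094545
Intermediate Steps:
x(H, v) = 2*H*(1 + v) (x(H, v) = (2*H)*(1 + v) = 2*H*(1 + v))
A(V) = V/(V + V³) (A(V) = (V + V*(2*0*(1 + V)))/(V + V*V²) = (V + V*0)/(V + V³) = (V + 0)/(V + V³) = V/(V + V³))
W = -275/26 (W = -275/(1 + 5²) = -275/(1 + 25) = -275/26 ≈ -10.577)
1/W = 1/(-275/26) = -26/275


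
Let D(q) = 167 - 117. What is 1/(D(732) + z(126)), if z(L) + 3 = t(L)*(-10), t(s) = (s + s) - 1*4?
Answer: -1/2433 ≈ -0.00041102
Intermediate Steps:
t(s) = -4 + 2*s (t(s) = 2*s - 4 = -4 + 2*s)
D(q) = 50
z(L) = 37 - 20*L (z(L) = -3 + (-4 + 2*L)*(-10) = -3 + (40 - 20*L) = 37 - 20*L)
1/(D(732) + z(126)) = 1/(50 + (37 - 20*126)) = 1/(50 + (37 - 2520)) = 1/(50 - 2483) = 1/(-2433) = -1/2433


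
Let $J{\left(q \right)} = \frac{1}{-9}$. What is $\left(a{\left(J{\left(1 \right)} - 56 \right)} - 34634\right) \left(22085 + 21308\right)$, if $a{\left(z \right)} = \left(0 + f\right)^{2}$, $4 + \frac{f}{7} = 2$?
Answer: $-1494368134$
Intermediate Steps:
$f = -14$ ($f = -28 + 7 \cdot 2 = -28 + 14 = -14$)
$J{\left(q \right)} = - \frac{1}{9}$
$a{\left(z \right)} = 196$ ($a{\left(z \right)} = \left(0 - 14\right)^{2} = \left(-14\right)^{2} = 196$)
$\left(a{\left(J{\left(1 \right)} - 56 \right)} - 34634\right) \left(22085 + 21308\right) = \left(196 - 34634\right) \left(22085 + 21308\right) = \left(-34438\right) 43393 = -1494368134$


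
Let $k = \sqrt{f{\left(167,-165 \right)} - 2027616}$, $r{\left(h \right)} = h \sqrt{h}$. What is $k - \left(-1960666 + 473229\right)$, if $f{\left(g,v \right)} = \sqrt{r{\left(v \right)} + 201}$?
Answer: $1487437 + \sqrt{-2027616 + \sqrt{3} \sqrt{67 - 55 i \sqrt{165}}} \approx 1.4874 \cdot 10^{6} - 1423.9 i$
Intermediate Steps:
$r{\left(h \right)} = h^{\frac{3}{2}}$
$f{\left(g,v \right)} = \sqrt{201 + v^{\frac{3}{2}}}$ ($f{\left(g,v \right)} = \sqrt{v^{\frac{3}{2}} + 201} = \sqrt{201 + v^{\frac{3}{2}}}$)
$k = \sqrt{-2027616 + \sqrt{201 - 165 i \sqrt{165}}}$ ($k = \sqrt{\sqrt{201 + \left(-165\right)^{\frac{3}{2}}} - 2027616} = \sqrt{\sqrt{201 - 165 i \sqrt{165}} - 2027616} = \sqrt{-2027616 + \sqrt{201 - 165 i \sqrt{165}}} \approx 0.01 - 1423.9 i$)
$k - \left(-1960666 + 473229\right) = \sqrt{-2027616 + \sqrt{3} \sqrt{67 - 55 i \sqrt{165}}} - \left(-1960666 + 473229\right) = \sqrt{-2027616 + \sqrt{3} \sqrt{67 - 55 i \sqrt{165}}} - -1487437 = \sqrt{-2027616 + \sqrt{3} \sqrt{67 - 55 i \sqrt{165}}} + 1487437 = 1487437 + \sqrt{-2027616 + \sqrt{3} \sqrt{67 - 55 i \sqrt{165}}}$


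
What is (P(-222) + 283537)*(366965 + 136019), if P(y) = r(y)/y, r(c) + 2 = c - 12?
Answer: 15830277111400/111 ≈ 1.4261e+11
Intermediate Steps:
r(c) = -14 + c (r(c) = -2 + (c - 12) = -2 + (-12 + c) = -14 + c)
P(y) = (-14 + y)/y
(P(-222) + 283537)*(366965 + 136019) = ((-14 - 222)/(-222) + 283537)*(366965 + 136019) = (-1/222*(-236) + 283537)*502984 = (118/111 + 283537)*502984 = (31472725/111)*502984 = 15830277111400/111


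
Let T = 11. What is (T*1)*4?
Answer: 44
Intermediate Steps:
(T*1)*4 = (11*1)*4 = 11*4 = 44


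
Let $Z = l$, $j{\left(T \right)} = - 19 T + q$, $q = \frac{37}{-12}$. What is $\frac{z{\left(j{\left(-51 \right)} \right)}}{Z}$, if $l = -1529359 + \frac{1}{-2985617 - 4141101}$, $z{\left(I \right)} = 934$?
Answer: $- \frac{6656354612}{10899310313763} \approx -0.00061071$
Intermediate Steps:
$q = - \frac{37}{12}$ ($q = 37 \left(- \frac{1}{12}\right) = - \frac{37}{12} \approx -3.0833$)
$j{\left(T \right)} = - \frac{37}{12} - 19 T$ ($j{\left(T \right)} = - 19 T - \frac{37}{12} = - \frac{37}{12} - 19 T$)
$l = - \frac{10899310313763}{7126718}$ ($l = -1529359 + \frac{1}{-7126718} = -1529359 - \frac{1}{7126718} = - \frac{10899310313763}{7126718} \approx -1.5294 \cdot 10^{6}$)
$Z = - \frac{10899310313763}{7126718} \approx -1.5294 \cdot 10^{6}$
$\frac{z{\left(j{\left(-51 \right)} \right)}}{Z} = \frac{934}{- \frac{10899310313763}{7126718}} = 934 \left(- \frac{7126718}{10899310313763}\right) = - \frac{6656354612}{10899310313763}$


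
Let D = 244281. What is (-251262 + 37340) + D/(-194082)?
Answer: -13839551295/64694 ≈ -2.1392e+5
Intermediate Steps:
(-251262 + 37340) + D/(-194082) = (-251262 + 37340) + 244281/(-194082) = -213922 + 244281*(-1/194082) = -213922 - 81427/64694 = -13839551295/64694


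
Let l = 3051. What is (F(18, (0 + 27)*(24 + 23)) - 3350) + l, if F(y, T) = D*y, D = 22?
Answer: 97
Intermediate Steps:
F(y, T) = 22*y
(F(18, (0 + 27)*(24 + 23)) - 3350) + l = (22*18 - 3350) + 3051 = (396 - 3350) + 3051 = -2954 + 3051 = 97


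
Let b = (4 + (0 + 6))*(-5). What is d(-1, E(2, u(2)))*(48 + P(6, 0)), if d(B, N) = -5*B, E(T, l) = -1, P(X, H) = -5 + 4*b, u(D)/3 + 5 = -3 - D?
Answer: -785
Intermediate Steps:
b = -50 (b = (4 + 6)*(-5) = 10*(-5) = -50)
u(D) = -24 - 3*D (u(D) = -15 + 3*(-3 - D) = -15 + (-9 - 3*D) = -24 - 3*D)
P(X, H) = -205 (P(X, H) = -5 + 4*(-50) = -5 - 200 = -205)
d(-1, E(2, u(2)))*(48 + P(6, 0)) = (-5*(-1))*(48 - 205) = 5*(-157) = -785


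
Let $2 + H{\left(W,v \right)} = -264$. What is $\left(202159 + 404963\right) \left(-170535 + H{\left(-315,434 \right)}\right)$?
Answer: $-103697044722$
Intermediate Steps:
$H{\left(W,v \right)} = -266$ ($H{\left(W,v \right)} = -2 - 264 = -266$)
$\left(202159 + 404963\right) \left(-170535 + H{\left(-315,434 \right)}\right) = \left(202159 + 404963\right) \left(-170535 - 266\right) = 607122 \left(-170801\right) = -103697044722$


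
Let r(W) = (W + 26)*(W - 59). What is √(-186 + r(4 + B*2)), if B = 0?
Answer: 6*I*√51 ≈ 42.849*I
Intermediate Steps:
r(W) = (-59 + W)*(26 + W) (r(W) = (26 + W)*(-59 + W) = (-59 + W)*(26 + W))
√(-186 + r(4 + B*2)) = √(-186 + (-1534 + (4 + 0*2)² - 33*(4 + 0*2))) = √(-186 + (-1534 + (4 + 0)² - 33*(4 + 0))) = √(-186 + (-1534 + 4² - 33*4)) = √(-186 + (-1534 + 16 - 132)) = √(-186 - 1650) = √(-1836) = 6*I*√51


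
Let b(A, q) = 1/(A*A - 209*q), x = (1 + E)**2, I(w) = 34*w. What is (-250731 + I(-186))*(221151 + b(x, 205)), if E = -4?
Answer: -2431046601865965/42764 ≈ -5.6848e+10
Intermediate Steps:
x = 9 (x = (1 - 4)**2 = (-3)**2 = 9)
b(A, q) = 1/(A**2 - 209*q)
(-250731 + I(-186))*(221151 + b(x, 205)) = (-250731 + 34*(-186))*(221151 + 1/(9**2 - 209*205)) = (-250731 - 6324)*(221151 + 1/(81 - 42845)) = -257055*(221151 + 1/(-42764)) = -257055*(221151 - 1/42764) = -257055*9457301363/42764 = -2431046601865965/42764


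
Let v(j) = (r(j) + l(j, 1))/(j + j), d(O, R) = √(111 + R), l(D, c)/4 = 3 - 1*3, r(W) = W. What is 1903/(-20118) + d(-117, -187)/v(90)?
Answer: -1903/20118 + 4*I*√19 ≈ -0.094592 + 17.436*I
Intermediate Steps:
l(D, c) = 0 (l(D, c) = 4*(3 - 1*3) = 4*(3 - 3) = 4*0 = 0)
v(j) = ½ (v(j) = (j + 0)/(j + j) = j/((2*j)) = j*(1/(2*j)) = ½)
1903/(-20118) + d(-117, -187)/v(90) = 1903/(-20118) + √(111 - 187)/(½) = 1903*(-1/20118) + √(-76)*2 = -1903/20118 + (2*I*√19)*2 = -1903/20118 + 4*I*√19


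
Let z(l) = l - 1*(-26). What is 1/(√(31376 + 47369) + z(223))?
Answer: -249/16744 + √78745/16744 ≈ 0.0018882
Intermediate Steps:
z(l) = 26 + l (z(l) = l + 26 = 26 + l)
1/(√(31376 + 47369) + z(223)) = 1/(√(31376 + 47369) + (26 + 223)) = 1/(√78745 + 249) = 1/(249 + √78745)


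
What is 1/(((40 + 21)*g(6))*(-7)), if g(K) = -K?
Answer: 1/2562 ≈ 0.00039032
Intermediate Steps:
1/(((40 + 21)*g(6))*(-7)) = 1/(((40 + 21)*(-1*6))*(-7)) = 1/((61*(-6))*(-7)) = 1/(-366*(-7)) = 1/2562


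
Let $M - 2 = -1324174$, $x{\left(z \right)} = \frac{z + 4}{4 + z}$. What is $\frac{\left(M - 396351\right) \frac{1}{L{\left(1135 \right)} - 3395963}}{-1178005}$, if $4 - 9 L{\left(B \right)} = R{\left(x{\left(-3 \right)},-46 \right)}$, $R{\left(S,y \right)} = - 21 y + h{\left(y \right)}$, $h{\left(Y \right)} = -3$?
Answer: $- \frac{15484707}{36005282251130} \approx -4.3007 \cdot 10^{-7}$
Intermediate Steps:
$x{\left(z \right)} = 1$ ($x{\left(z \right)} = \frac{4 + z}{4 + z} = 1$)
$M = -1324172$ ($M = 2 - 1324174 = -1324172$)
$R{\left(S,y \right)} = -3 - 21 y$ ($R{\left(S,y \right)} = - 21 y - 3 = -3 - 21 y$)
$L{\left(B \right)} = - \frac{959}{9}$ ($L{\left(B \right)} = \frac{4}{9} - \frac{-3 - -966}{9} = \frac{4}{9} - \frac{-3 + 966}{9} = \frac{4}{9} - 107 = - \frac{959}{9}$)
$\frac{\left(M - 396351\right) \frac{1}{L{\left(1135 \right)} - 3395963}}{-1178005} = \frac{\left(-1324172 - 396351\right) \frac{1}{- \frac{959}{9} - 3395963}}{-1178005} = - \frac{1720523}{- \frac{30564626}{9}} \left(- \frac{1}{1178005}\right) = \left(-1720523\right) \left(- \frac{9}{30564626}\right) \left(- \frac{1}{1178005}\right) = \frac{15484707}{30564626} \left(- \frac{1}{1178005}\right) = - \frac{15484707}{36005282251130}$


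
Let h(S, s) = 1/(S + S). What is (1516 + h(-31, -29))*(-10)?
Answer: -469955/31 ≈ -15160.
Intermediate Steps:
h(S, s) = 1/(2*S)
(1516 + h(-31, -29))*(-10) = (1516 + (½)/(-31))*(-10) = (1516 + (½)*(-1/31))*(-10) = (1516 - 1/62)*(-10) = (93991/62)*(-10) = -469955/31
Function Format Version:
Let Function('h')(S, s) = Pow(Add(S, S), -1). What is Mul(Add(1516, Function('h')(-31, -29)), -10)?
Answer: Rational(-469955, 31) ≈ -15160.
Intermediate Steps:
Function('h')(S, s) = Mul(Rational(1, 2), Pow(S, -1)) (Function('h')(S, s) = Pow(Mul(2, S), -1) = Mul(Rational(1, 2), Pow(S, -1)))
Mul(Add(1516, Function('h')(-31, -29)), -10) = Mul(Add(1516, Mul(Rational(1, 2), Pow(-31, -1))), -10) = Mul(Add(1516, Mul(Rational(1, 2), Rational(-1, 31))), -10) = Mul(Add(1516, Rational(-1, 62)), -10) = Mul(Rational(93991, 62), -10) = Rational(-469955, 31)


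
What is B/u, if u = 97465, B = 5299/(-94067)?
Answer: -5299/9168240155 ≈ -5.7797e-7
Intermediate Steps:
B = -5299/94067 (B = 5299*(-1/94067) = -5299/94067 ≈ -0.056332)
B/u = -5299/94067/97465 = -5299/94067*1/97465 = -5299/9168240155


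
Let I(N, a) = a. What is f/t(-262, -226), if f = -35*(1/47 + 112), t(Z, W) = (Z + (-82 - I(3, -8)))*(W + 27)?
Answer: -8775/149648 ≈ -0.058638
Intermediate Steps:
t(Z, W) = (-74 + Z)*(27 + W) (t(Z, W) = (Z + (-82 - 1*(-8)))*(W + 27) = (Z + (-82 + 8))*(27 + W) = (Z - 74)*(27 + W) = (-74 + Z)*(27 + W))
f = -184275/47 (f = -35*(1/47 + 112) = -35*5265/47 = -184275/47 ≈ -3920.7)
f/t(-262, -226) = -184275/(47*(-1998 - 74*(-226) + 27*(-262) - 226*(-262))) = -184275/(47*(-1998 + 16724 - 7074 + 59212)) = -184275/47/66864 = -184275/47*1/66864 = -8775/149648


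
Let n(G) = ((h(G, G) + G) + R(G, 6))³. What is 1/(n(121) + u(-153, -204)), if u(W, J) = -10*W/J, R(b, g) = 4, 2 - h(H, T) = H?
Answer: 2/417 ≈ 0.0047962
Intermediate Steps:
h(H, T) = 2 - H
u(W, J) = -10*W/J
n(G) = 216 (n(G) = (((2 - G) + G) + 4)³ = (2 + 4)³ = 6³ = 216)
1/(n(121) + u(-153, -204)) = 1/(216 - 10*(-153)/(-204)) = 1/(216 - 10*(-153)*(-1/204)) = 1/(216 - 15/2) = 1/(417/2) = 2/417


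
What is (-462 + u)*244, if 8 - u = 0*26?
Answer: -110776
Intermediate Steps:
u = 8 (u = 8 - 0*26 = 8 - 1*0 = 8 + 0 = 8)
(-462 + u)*244 = (-462 + 8)*244 = -454*244 = -110776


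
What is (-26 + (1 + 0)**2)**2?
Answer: 625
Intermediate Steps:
(-26 + (1 + 0)**2)**2 = (-26 + 1**2)**2 = (-26 + 1)**2 = (-25)**2 = 625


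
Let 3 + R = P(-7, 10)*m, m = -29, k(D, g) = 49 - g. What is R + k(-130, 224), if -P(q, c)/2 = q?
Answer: -584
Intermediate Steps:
P(q, c) = -2*q
R = -409 (R = -3 - 2*(-7)*(-29) = -3 + 14*(-29) = -3 - 406 = -409)
R + k(-130, 224) = -409 + (49 - 1*224) = -409 + (49 - 224) = -409 - 175 = -584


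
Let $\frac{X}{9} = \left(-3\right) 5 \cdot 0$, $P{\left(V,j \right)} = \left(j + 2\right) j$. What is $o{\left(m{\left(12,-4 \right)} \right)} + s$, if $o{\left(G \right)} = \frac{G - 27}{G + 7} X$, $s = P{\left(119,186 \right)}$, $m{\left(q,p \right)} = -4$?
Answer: $34968$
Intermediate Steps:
$P{\left(V,j \right)} = j \left(2 + j\right)$ ($P{\left(V,j \right)} = \left(2 + j\right) j = j \left(2 + j\right)$)
$s = 34968$ ($s = 186 \left(2 + 186\right) = 186 \cdot 188 = 34968$)
$X = 0$ ($X = 9 \left(-3\right) 5 \cdot 0 = 9 \left(\left(-15\right) 0\right) = 9 \cdot 0 = 0$)
$o{\left(G \right)} = 0$ ($o{\left(G \right)} = \frac{G - 27}{G + 7} \cdot 0 = \frac{-27 + G}{7 + G} 0 = 0$)
$o{\left(m{\left(12,-4 \right)} \right)} + s = 0 + 34968 = 34968$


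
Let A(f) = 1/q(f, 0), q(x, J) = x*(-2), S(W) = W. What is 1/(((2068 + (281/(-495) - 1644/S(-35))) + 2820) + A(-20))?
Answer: 5544/27356473 ≈ 0.00020266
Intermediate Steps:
q(x, J) = -2*x
A(f) = -1/(2*f) (A(f) = 1/(-2*f) = -1/(2*f))
1/(((2068 + (281/(-495) - 1644/S(-35))) + 2820) + A(-20)) = 1/(((2068 + (281/(-495) - 1644/(-35))) + 2820) - 1/2/(-20)) = 1/(((2068 + (281*(-1/495) - 1644*(-1/35))) + 2820) - 1/2*(-1/20)) = 1/(((2068 + (-281/495 + 1644/35)) + 2820) + 1/40) = 1/(((2068 + 160789/3465) + 2820) + 1/40) = 1/((7326409/3465 + 2820) + 1/40) = 1/(17097709/3465 + 1/40) = 1/(27356473/5544) = 5544/27356473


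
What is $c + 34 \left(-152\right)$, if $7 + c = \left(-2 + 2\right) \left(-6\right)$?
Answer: $-5175$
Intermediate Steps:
$c = -7$ ($c = -7 + \left(-2 + 2\right) \left(-6\right) = -7 + 0 \left(-6\right) = -7 + 0 = -7$)
$c + 34 \left(-152\right) = -7 + 34 \left(-152\right) = -7 - 5168 = -5175$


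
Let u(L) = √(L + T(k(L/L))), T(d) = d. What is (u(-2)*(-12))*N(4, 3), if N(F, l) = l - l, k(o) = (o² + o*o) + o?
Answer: 0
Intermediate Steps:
k(o) = o + 2*o² (k(o) = (o² + o²) + o = 2*o² + o = o + 2*o²)
u(L) = √(3 + L) (u(L) = √(L + (L/L)*(1 + 2*(L/L))) = √(L + 1*(1 + 2*1)) = √(L + 1*(1 + 2)) = √(L + 1*3) = √(L + 3) = √(3 + L))
N(F, l) = 0
(u(-2)*(-12))*N(4, 3) = (√(3 - 2)*(-12))*0 = (√1*(-12))*0 = (1*(-12))*0 = -12*0 = 0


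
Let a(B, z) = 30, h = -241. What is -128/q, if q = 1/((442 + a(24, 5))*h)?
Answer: 14560256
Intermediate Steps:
q = -1/113752 (q = 1/((442 + 30)*(-241)) = -1/241/472 = (1/472)*(-1/241) = -1/113752 ≈ -8.7911e-6)
-128/q = -128/(-1/113752) = -128*(-113752) = 14560256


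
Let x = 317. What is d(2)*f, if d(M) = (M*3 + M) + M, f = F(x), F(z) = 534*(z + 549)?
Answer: 4624440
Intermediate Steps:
F(z) = 293166 + 534*z (F(z) = 534*(549 + z) = 293166 + 534*z)
f = 462444 (f = 293166 + 534*317 = 293166 + 169278 = 462444)
d(M) = 5*M (d(M) = (3*M + M) + M = 4*M + M = 5*M)
d(2)*f = (5*2)*462444 = 10*462444 = 4624440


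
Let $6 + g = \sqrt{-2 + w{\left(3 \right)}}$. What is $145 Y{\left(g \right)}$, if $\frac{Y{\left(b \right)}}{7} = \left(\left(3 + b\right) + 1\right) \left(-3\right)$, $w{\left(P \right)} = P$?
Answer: $3045$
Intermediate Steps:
$g = -5$ ($g = -6 + \sqrt{-2 + 3} = -6 + \sqrt{1} = -6 + 1 = -5$)
$Y{\left(b \right)} = -84 - 21 b$ ($Y{\left(b \right)} = 7 \left(\left(3 + b\right) + 1\right) \left(-3\right) = 7 \left(4 + b\right) \left(-3\right) = 7 \left(-12 - 3 b\right) = -84 - 21 b$)
$145 Y{\left(g \right)} = 145 \left(-84 - -105\right) = 145 \left(-84 + 105\right) = 145 \cdot 21 = 3045$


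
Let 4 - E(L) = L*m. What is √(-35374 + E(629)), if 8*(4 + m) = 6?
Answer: I*√133303/2 ≈ 182.55*I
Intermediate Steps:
m = -13/4 (m = -4 + (⅛)*6 = -4 + ¾ = -13/4 ≈ -3.2500)
E(L) = 4 + 13*L/4 (E(L) = 4 - L*(-13)/4 = 4 - (-13)*L/4 = 4 + 13*L/4)
√(-35374 + E(629)) = √(-35374 + (4 + (13/4)*629)) = √(-35374 + (4 + 8177/4)) = √(-35374 + 8193/4) = √(-133303/4) = I*√133303/2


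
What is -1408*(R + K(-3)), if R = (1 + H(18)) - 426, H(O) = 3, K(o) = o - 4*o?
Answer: 581504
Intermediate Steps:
K(o) = -3*o
R = -422 (R = (1 + 3) - 426 = 4 - 426 = -422)
-1408*(R + K(-3)) = -1408*(-422 - 3*(-3)) = -1408*(-422 + 9) = -1408*(-413) = 581504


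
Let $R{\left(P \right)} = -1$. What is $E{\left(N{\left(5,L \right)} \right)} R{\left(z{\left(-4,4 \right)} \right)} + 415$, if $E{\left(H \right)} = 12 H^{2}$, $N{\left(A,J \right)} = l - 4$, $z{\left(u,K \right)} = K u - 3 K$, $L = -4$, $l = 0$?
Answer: $223$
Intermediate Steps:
$z{\left(u,K \right)} = - 3 K + K u$
$N{\left(A,J \right)} = -4$ ($N{\left(A,J \right)} = 0 - 4 = -4$)
$E{\left(N{\left(5,L \right)} \right)} R{\left(z{\left(-4,4 \right)} \right)} + 415 = 12 \left(-4\right)^{2} \left(-1\right) + 415 = 12 \cdot 16 \left(-1\right) + 415 = 192 \left(-1\right) + 415 = -192 + 415 = 223$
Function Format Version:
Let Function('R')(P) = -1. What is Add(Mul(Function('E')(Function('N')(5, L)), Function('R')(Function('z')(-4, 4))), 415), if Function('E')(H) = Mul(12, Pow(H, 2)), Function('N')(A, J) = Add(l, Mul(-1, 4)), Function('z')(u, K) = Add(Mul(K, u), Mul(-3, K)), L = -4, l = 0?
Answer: 223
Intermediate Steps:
Function('z')(u, K) = Add(Mul(-3, K), Mul(K, u))
Function('N')(A, J) = -4 (Function('N')(A, J) = Add(0, Mul(-1, 4)) = Add(0, -4) = -4)
Add(Mul(Function('E')(Function('N')(5, L)), Function('R')(Function('z')(-4, 4))), 415) = Add(Mul(Mul(12, Pow(-4, 2)), -1), 415) = Add(Mul(Mul(12, 16), -1), 415) = Add(Mul(192, -1), 415) = Add(-192, 415) = 223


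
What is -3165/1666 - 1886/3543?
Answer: -14355671/5902638 ≈ -2.4321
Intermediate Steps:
-3165/1666 - 1886/3543 = -14355671/5902638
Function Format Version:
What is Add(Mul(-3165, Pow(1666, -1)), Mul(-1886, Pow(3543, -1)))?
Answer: Rational(-14355671, 5902638) ≈ -2.4321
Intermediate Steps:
Add(Mul(-3165, Pow(1666, -1)), Mul(-1886, Pow(3543, -1))) = Add(Mul(-3165, Rational(1, 1666)), Mul(-1886, Rational(1, 3543))) = Add(Rational(-3165, 1666), Rational(-1886, 3543)) = Rational(-14355671, 5902638)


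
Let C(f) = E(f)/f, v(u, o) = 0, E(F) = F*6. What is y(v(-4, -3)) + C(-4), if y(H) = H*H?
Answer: 6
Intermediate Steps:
E(F) = 6*F
y(H) = H²
C(f) = 6 (C(f) = (6*f)/f = 6)
y(v(-4, -3)) + C(-4) = 0² + 6 = 0 + 6 = 6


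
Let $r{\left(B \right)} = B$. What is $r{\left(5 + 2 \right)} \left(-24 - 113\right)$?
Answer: $-959$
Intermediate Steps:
$r{\left(5 + 2 \right)} \left(-24 - 113\right) = \left(5 + 2\right) \left(-24 - 113\right) = 7 \left(-137\right) = -959$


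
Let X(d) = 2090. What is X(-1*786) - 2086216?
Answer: -2084126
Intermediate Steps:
X(-1*786) - 2086216 = 2090 - 2086216 = -2084126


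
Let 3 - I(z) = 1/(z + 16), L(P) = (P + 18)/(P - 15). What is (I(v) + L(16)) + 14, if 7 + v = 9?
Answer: 917/18 ≈ 50.944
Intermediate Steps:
v = 2 (v = -7 + 9 = 2)
L(P) = (18 + P)/(-15 + P)
I(z) = 3 - 1/(16 + z) (I(z) = 3 - 1/(z + 16) = 3 - 1/(16 + z))
(I(v) + L(16)) + 14 = ((47 + 3*2)/(16 + 2) + (18 + 16)/(-15 + 16)) + 14 = ((47 + 6)/18 + 34/1) + 14 = ((1/18)*53 + 1*34) + 14 = (53/18 + 34) + 14 = 665/18 + 14 = 917/18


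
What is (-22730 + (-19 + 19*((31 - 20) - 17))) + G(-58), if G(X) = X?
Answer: -22921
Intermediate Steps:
(-22730 + (-19 + 19*((31 - 20) - 17))) + G(-58) = (-22730 + (-19 + 19*((31 - 20) - 17))) - 58 = (-22730 + (-19 + 19*(11 - 17))) - 58 = (-22730 + (-19 + 19*(-6))) - 58 = (-22730 + (-19 - 114)) - 58 = (-22730 - 133) - 58 = -22863 - 58 = -22921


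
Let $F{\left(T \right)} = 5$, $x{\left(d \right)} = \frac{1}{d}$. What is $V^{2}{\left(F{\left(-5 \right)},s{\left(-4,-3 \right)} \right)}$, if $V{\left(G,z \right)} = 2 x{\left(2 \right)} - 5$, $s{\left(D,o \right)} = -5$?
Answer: $16$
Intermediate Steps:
$V{\left(G,z \right)} = -4$ ($V{\left(G,z \right)} = \frac{2}{2} - 5 = 2 \cdot \frac{1}{2} - 5 = 1 - 5 = -4$)
$V^{2}{\left(F{\left(-5 \right)},s{\left(-4,-3 \right)} \right)} = \left(-4\right)^{2} = 16$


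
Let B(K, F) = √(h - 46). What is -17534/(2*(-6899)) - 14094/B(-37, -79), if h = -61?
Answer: 8767/6899 + 14094*I*√107/107 ≈ 1.2708 + 1362.5*I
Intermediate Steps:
B(K, F) = I*√107 (B(K, F) = √(-61 - 46) = √(-107) = I*√107)
-17534/(2*(-6899)) - 14094/B(-37, -79) = -17534/(2*(-6899)) - 14094*(-I*√107/107) = -17534/(-13798) - (-14094)*I*√107/107 = -17534*(-1/13798) + 14094*I*√107/107 = 8767/6899 + 14094*I*√107/107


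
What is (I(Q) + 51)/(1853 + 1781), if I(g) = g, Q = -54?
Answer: -3/3634 ≈ -0.00082554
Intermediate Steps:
(I(Q) + 51)/(1853 + 1781) = (-54 + 51)/(1853 + 1781) = -3/3634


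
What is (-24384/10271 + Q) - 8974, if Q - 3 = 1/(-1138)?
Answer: -104884377721/11688398 ≈ -8973.4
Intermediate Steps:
Q = 3413/1138 (Q = 3 + 1/(-1138) = 3 - 1/1138 = 3413/1138 ≈ 2.9991)
(-24384/10271 + Q) - 8974 = (-24384/10271 + 3413/1138) - 8974 = 7305931/11688398 - 8974 = -104884377721/11688398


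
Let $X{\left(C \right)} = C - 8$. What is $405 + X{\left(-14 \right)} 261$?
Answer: $-5337$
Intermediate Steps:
$X{\left(C \right)} = -8 + C$
$405 + X{\left(-14 \right)} 261 = 405 + \left(-8 - 14\right) 261 = 405 - 5742 = -5337$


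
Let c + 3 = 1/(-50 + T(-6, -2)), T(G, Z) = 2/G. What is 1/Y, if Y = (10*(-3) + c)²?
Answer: 22801/24860196 ≈ 0.00091717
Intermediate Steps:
c = -456/151 (c = -3 + 1/(-50 + 2/(-6)) = -3 + 1/(-50 + 2*(-⅙)) = -3 + 1/(-50 - ⅓) = -3 + 1/(-151/3) = -3 - 3/151 = -456/151 ≈ -3.0199)
Y = 24860196/22801 (Y = (10*(-3) - 456/151)² = (-30 - 456/151)² = (-4986/151)² = 24860196/22801 ≈ 1090.3)
1/Y = 1/(24860196/22801) = 22801/24860196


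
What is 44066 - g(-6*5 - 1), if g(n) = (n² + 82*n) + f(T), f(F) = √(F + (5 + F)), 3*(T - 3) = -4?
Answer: 45647 - 5*√3/3 ≈ 45644.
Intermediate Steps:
T = 5/3 (T = 3 + (⅓)*(-4) = 3 - 4/3 = 5/3 ≈ 1.6667)
f(F) = √(5 + 2*F)
g(n) = n² + 82*n + 5*√3/3 (g(n) = (n² + 82*n) + √(5 + 2*(5/3)) = (n² + 82*n) + √(5 + 10/3) = (n² + 82*n) + √(25/3) = (n² + 82*n) + 5*√3/3 = n² + 82*n + 5*√3/3)
44066 - g(-6*5 - 1) = 44066 - ((-6*5 - 1)² + 82*(-6*5 - 1) + 5*√3/3) = 44066 - ((-30 - 1)² + 82*(-30 - 1) + 5*√3/3) = 44066 - ((-31)² + 82*(-31) + 5*√3/3) = 44066 - (961 - 2542 + 5*√3/3) = 44066 - (-1581 + 5*√3/3) = 44066 + (1581 - 5*√3/3) = 45647 - 5*√3/3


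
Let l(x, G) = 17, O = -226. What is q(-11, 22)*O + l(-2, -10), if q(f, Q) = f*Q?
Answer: 54709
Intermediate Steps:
q(f, Q) = Q*f
q(-11, 22)*O + l(-2, -10) = (22*(-11))*(-226) + 17 = -242*(-226) + 17 = 54692 + 17 = 54709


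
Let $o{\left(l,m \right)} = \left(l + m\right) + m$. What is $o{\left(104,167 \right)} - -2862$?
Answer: $3300$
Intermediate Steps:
$o{\left(l,m \right)} = l + 2 m$
$o{\left(104,167 \right)} - -2862 = \left(104 + 2 \cdot 167\right) - -2862 = \left(104 + 334\right) + 2862 = 438 + 2862 = 3300$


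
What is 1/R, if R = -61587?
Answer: -1/61587 ≈ -1.6237e-5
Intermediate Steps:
1/R = 1/(-61587) = -1/61587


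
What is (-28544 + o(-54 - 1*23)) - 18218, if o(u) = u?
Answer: -46839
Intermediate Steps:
(-28544 + o(-54 - 1*23)) - 18218 = (-28544 + (-54 - 1*23)) - 18218 = (-28544 + (-54 - 23)) - 18218 = (-28544 - 77) - 18218 = -28621 - 18218 = -46839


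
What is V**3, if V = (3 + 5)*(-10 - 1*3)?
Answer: -1124864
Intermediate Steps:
V = -104 (V = 8*(-10 - 3) = 8*(-13) = -104)
V**3 = (-104)**3 = -1124864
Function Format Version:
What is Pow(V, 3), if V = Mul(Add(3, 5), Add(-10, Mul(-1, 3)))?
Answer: -1124864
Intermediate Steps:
V = -104 (V = Mul(8, Add(-10, -3)) = Mul(8, -13) = -104)
Pow(V, 3) = Pow(-104, 3) = -1124864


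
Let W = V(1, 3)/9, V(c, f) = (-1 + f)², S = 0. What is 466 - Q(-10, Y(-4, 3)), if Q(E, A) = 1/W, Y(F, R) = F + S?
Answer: 1855/4 ≈ 463.75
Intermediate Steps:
Y(F, R) = F (Y(F, R) = F + 0 = F)
W = 4/9 (W = (-1 + 3)²/9 = 2²*(⅑) = 4*(⅑) = 4/9 ≈ 0.44444)
Q(E, A) = 9/4 (Q(E, A) = 1/(4/9) = 9/4)
466 - Q(-10, Y(-4, 3)) = 466 - 1*9/4 = 466 - 9/4 = 1855/4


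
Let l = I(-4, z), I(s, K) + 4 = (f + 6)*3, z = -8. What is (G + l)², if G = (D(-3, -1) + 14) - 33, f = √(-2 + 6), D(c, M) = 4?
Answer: 25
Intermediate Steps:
f = 2 (f = √4 = 2)
I(s, K) = 20 (I(s, K) = -4 + (2 + 6)*3 = -4 + 8*3 = -4 + 24 = 20)
G = -15 (G = (4 + 14) - 33 = 18 - 33 = -15)
l = 20
(G + l)² = (-15 + 20)² = 5² = 25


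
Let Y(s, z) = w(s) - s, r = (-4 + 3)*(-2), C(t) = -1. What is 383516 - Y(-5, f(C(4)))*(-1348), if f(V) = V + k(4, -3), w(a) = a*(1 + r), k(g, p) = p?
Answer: 370036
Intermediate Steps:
r = 2 (r = -1*(-2) = 2)
w(a) = 3*a (w(a) = a*(1 + 2) = a*3 = 3*a)
f(V) = -3 + V (f(V) = V - 3 = -3 + V)
Y(s, z) = 2*s (Y(s, z) = 3*s - s = 2*s)
383516 - Y(-5, f(C(4)))*(-1348) = 383516 - 2*(-5)*(-1348) = 383516 - (-10)*(-1348) = 383516 - 1*13480 = 383516 - 13480 = 370036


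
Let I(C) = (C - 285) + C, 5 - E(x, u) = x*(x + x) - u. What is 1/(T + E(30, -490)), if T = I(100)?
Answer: -1/2370 ≈ -0.00042194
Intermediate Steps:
E(x, u) = 5 + u - 2*x² (E(x, u) = 5 - (x*(x + x) - u) = 5 - (x*(2*x) - u) = 5 - (2*x² - u) = 5 - (-u + 2*x²) = 5 + (u - 2*x²) = 5 + u - 2*x²)
I(C) = -285 + 2*C (I(C) = (-285 + C) + C = -285 + 2*C)
T = -85 (T = -285 + 2*100 = -285 + 200 = -85)
1/(T + E(30, -490)) = 1/(-85 + (5 - 490 - 2*30²)) = 1/(-85 + (5 - 490 - 2*900)) = 1/(-85 + (5 - 490 - 1800)) = 1/(-85 - 2285) = 1/(-2370) = -1/2370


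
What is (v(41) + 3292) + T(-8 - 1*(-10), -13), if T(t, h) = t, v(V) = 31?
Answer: 3325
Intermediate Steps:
(v(41) + 3292) + T(-8 - 1*(-10), -13) = (31 + 3292) + (-8 - 1*(-10)) = 3323 + (-8 + 10) = 3323 + 2 = 3325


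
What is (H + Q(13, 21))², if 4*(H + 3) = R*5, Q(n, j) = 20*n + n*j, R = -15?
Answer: 4182025/16 ≈ 2.6138e+5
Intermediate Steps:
Q(n, j) = 20*n + j*n
H = -87/4 (H = -3 + (-15*5)/4 = -3 + (¼)*(-75) = -3 - 75/4 = -87/4 ≈ -21.750)
(H + Q(13, 21))² = (-87/4 + 13*(20 + 21))² = (-87/4 + 13*41)² = (-87/4 + 533)² = (2045/4)² = 4182025/16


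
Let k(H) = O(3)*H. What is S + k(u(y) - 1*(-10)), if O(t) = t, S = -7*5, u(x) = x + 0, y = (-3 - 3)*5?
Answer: -95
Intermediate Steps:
y = -30 (y = -6*5 = -30)
u(x) = x
S = -35
k(H) = 3*H
S + k(u(y) - 1*(-10)) = -35 + 3*(-30 - 1*(-10)) = -35 + 3*(-30 + 10) = -35 + 3*(-20) = -35 - 60 = -95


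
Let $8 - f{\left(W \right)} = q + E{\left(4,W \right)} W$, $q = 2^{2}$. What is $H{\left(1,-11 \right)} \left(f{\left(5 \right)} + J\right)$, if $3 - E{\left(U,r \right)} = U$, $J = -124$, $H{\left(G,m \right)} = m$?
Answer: $1265$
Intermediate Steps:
$q = 4$
$E{\left(U,r \right)} = 3 - U$
$f{\left(W \right)} = 4 + W$ ($f{\left(W \right)} = 8 - \left(4 + \left(3 - 4\right) W\right) = 8 - \left(4 - W\right) = 8 + \left(-4 + W\right) = 4 + W$)
$H{\left(1,-11 \right)} \left(f{\left(5 \right)} + J\right) = - 11 \left(\left(4 + 5\right) - 124\right) = - 11 \left(9 - 124\right) = \left(-11\right) \left(-115\right) = 1265$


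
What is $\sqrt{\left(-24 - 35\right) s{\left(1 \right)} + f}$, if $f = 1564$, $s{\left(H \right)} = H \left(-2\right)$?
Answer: $29 \sqrt{2} \approx 41.012$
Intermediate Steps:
$s{\left(H \right)} = - 2 H$
$\sqrt{\left(-24 - 35\right) s{\left(1 \right)} + f} = \sqrt{\left(-24 - 35\right) \left(\left(-2\right) 1\right) + 1564} = \sqrt{\left(-59\right) \left(-2\right) + 1564} = \sqrt{118 + 1564} = \sqrt{1682} = 29 \sqrt{2}$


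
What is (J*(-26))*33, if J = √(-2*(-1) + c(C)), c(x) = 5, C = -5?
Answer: -858*√7 ≈ -2270.1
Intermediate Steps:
J = √7 (J = √(-2*(-1) + 5) = √(2 + 5) = √7 ≈ 2.6458)
(J*(-26))*33 = (√7*(-26))*33 = -26*√7*33 = -858*√7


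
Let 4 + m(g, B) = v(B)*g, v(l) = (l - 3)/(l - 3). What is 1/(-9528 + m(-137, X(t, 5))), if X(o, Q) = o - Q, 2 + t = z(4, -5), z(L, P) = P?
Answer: -1/9669 ≈ -0.00010342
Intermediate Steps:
t = -7 (t = -2 - 5 = -7)
v(l) = 1 (v(l) = (-3 + l)/(-3 + l) = 1)
m(g, B) = -4 + g (m(g, B) = -4 + 1*g = -4 + g)
1/(-9528 + m(-137, X(t, 5))) = 1/(-9528 + (-4 - 137)) = 1/(-9528 - 141) = 1/(-9669) = -1/9669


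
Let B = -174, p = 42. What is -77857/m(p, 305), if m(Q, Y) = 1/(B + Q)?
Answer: 10277124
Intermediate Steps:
m(Q, Y) = 1/(-174 + Q)
-77857/m(p, 305) = -77857/(1/(-174 + 42)) = -77857/(1/(-132)) = -77857/(-1/132) = -77857*(-132) = 10277124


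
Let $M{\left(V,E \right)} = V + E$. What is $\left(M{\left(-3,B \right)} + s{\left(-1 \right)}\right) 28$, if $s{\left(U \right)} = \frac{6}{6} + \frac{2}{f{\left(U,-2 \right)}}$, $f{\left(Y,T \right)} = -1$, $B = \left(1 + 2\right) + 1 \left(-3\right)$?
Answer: $-112$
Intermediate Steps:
$B = 0$ ($B = 3 - 3 = 0$)
$s{\left(U \right)} = -1$ ($s{\left(U \right)} = \frac{6}{6} + \frac{2}{-1} = 6 \cdot \frac{1}{6} + 2 \left(-1\right) = 1 - 2 = -1$)
$M{\left(V,E \right)} = E + V$
$\left(M{\left(-3,B \right)} + s{\left(-1 \right)}\right) 28 = \left(\left(0 - 3\right) - 1\right) 28 = \left(-3 - 1\right) 28 = \left(-4\right) 28 = -112$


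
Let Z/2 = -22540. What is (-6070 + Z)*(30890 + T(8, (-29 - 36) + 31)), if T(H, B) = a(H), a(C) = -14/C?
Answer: -3159867975/2 ≈ -1.5799e+9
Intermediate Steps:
T(H, B) = -14/H
Z = -45080 (Z = 2*(-22540) = -45080)
(-6070 + Z)*(30890 + T(8, (-29 - 36) + 31)) = (-6070 - 45080)*(30890 - 14/8) = -51150*(30890 - 14*1/8) = -51150*(30890 - 7/4) = -51150*123553/4 = -3159867975/2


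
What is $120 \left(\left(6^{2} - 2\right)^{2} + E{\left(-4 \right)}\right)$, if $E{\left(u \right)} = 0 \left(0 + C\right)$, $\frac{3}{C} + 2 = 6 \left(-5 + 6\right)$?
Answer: $138720$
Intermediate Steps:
$C = \frac{3}{4}$ ($C = \frac{3}{-2 + 6 \left(-5 + 6\right)} = \frac{3}{-2 + 6 \cdot 1} = \frac{3}{-2 + 6} = \frac{3}{4} \approx 0.75$)
$E{\left(u \right)} = 0$ ($E{\left(u \right)} = 0 \left(0 + \frac{3}{4}\right) = 0 \cdot \frac{3}{4} = 0$)
$120 \left(\left(6^{2} - 2\right)^{2} + E{\left(-4 \right)}\right) = 120 \left(\left(6^{2} - 2\right)^{2} + 0\right) = 120 \left(\left(36 - 2\right)^{2} + 0\right) = 120 \left(34^{2} + 0\right) = 120 \left(1156 + 0\right) = 120 \cdot 1156 = 138720$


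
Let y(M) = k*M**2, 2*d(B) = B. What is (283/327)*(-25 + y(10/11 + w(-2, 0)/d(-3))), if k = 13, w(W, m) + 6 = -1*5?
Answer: 264482461/356103 ≈ 742.71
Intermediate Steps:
d(B) = B/2
w(W, m) = -11 (w(W, m) = -6 - 1*5 = -6 - 5 = -11)
y(M) = 13*M**2
(283/327)*(-25 + y(10/11 + w(-2, 0)/d(-3))) = (283/327)*(-25 + 13*(10/11 - 11/((1/2)*(-3)))**2) = (283*(1/327))*(-25 + 13*(10*(1/11) - 11/(-3/2))**2) = 283*(-25 + 13*(10/11 - 11*(-2/3))**2)/327 = 283*(-25 + 13*(10/11 + 22/3)**2)/327 = 283*(-25 + 13*(272/33)**2)/327 = 283*(-25 + 13*(73984/1089))/327 = 283*(-25 + 961792/1089)/327 = (283/327)*(934567/1089) = 264482461/356103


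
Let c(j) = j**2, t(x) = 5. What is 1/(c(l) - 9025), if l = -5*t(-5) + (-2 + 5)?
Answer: -1/8541 ≈ -0.00011708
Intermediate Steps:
l = -22 (l = -5*5 + (-2 + 5) = -25 + 3 = -22)
1/(c(l) - 9025) = 1/((-22)**2 - 9025) = 1/(484 - 9025) = 1/(-8541) = -1/8541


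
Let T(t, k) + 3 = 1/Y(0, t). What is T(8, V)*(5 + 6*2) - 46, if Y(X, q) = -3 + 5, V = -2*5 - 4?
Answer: -177/2 ≈ -88.500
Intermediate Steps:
V = -14 (V = -10 - 4 = -14)
Y(X, q) = 2
T(t, k) = -5/2 (T(t, k) = -3 + 1/2 = -3 + ½ = -5/2)
T(8, V)*(5 + 6*2) - 46 = -5*(5 + 6*2)/2 - 46 = -5*(5 + 12)/2 - 46 = -5/2*17 - 46 = -85/2 - 46 = -177/2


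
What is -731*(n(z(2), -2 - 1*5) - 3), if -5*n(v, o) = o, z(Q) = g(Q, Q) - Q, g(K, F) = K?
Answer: 5848/5 ≈ 1169.6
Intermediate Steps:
z(Q) = 0 (z(Q) = Q - Q = 0)
n(v, o) = -o/5
-731*(n(z(2), -2 - 1*5) - 3) = -731*(-(-2 - 1*5)/5 - 3) = -731*(-(-2 - 5)/5 - 3) = -731*(-⅕*(-7) - 3) = -731*(7/5 - 3) = -731*(-8/5) = 5848/5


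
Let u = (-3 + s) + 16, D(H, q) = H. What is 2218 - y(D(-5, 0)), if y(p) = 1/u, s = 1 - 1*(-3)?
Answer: 37705/17 ≈ 2217.9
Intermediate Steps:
s = 4 (s = 1 + 3 = 4)
u = 17 (u = (-3 + 4) + 16 = 1 + 16 = 17)
y(p) = 1/17
2218 - y(D(-5, 0)) = 2218 - 1*1/17 = 2218 - 1/17 = 37705/17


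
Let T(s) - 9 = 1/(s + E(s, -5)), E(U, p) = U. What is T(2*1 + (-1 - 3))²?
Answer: 1225/16 ≈ 76.563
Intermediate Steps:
T(s) = 9 + 1/(2*s) (T(s) = 9 + 1/(s + s) = 9 + 1/(2*s))
T(2*1 + (-1 - 3))² = (9 + 1/(2*(2*1 + (-1 - 3))))² = (9 + 1/(2*(2 - 4)))² = (9 + (½)/(-2))² = (9 + (½)*(-½))² = (9 - ¼)² = (35/4)² = 1225/16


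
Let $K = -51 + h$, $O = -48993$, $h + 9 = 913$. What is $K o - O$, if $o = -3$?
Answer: $46434$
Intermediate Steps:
$h = 904$ ($h = -9 + 913 = 904$)
$K = 853$ ($K = -51 + 904 = 853$)
$K o - O = 853 \left(-3\right) - -48993 = -2559 + 48993 = 46434$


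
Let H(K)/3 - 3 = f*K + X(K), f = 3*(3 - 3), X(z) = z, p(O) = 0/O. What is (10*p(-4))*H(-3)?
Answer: 0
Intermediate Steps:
p(O) = 0
f = 0 (f = 3*0 = 0)
H(K) = 9 + 3*K (H(K) = 9 + 3*(0*K + K) = 9 + 3*(0 + K) = 9 + 3*K)
(10*p(-4))*H(-3) = (10*0)*(9 + 3*(-3)) = 0*(9 - 9) = 0*0 = 0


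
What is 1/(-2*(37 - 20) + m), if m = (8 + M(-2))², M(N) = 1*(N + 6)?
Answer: 1/110 ≈ 0.0090909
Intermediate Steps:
M(N) = 6 + N (M(N) = 1*(6 + N) = 6 + N)
m = 144 (m = (8 + (6 - 2))² = (8 + 4)² = 12² = 144)
1/(-2*(37 - 20) + m) = 1/(-2*(37 - 20) + 144) = 1/(-2*17 + 144) = 1/(-34 + 144) = 1/110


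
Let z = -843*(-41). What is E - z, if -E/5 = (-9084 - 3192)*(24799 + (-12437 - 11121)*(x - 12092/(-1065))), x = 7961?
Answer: -818375985978105/71 ≈ -1.1526e+13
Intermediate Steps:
z = 34563
E = -818375983524132/71 (E = -5*(-9084 - 3192)*(24799 + (-12437 - 11121)*(7961 - 12092/(-1065))) = -(-61380)*(24799 - 23558*(7961 - 12092*(-1/1065))) = -(-61380)*(24799 - 23558*(7961 + 12092/1065)) = -(-61380)*(24799 - 23558*8490557/1065) = -(-61380)*(24799 - 200020541806/1065) = -(-61380)*(-199994130871)/1065 = -5*818375983524132/355 = -818375983524132/71 ≈ -1.1526e+13)
E - z = -818375983524132/71 - 1*34563 = -818375983524132/71 - 34563 = -818375985978105/71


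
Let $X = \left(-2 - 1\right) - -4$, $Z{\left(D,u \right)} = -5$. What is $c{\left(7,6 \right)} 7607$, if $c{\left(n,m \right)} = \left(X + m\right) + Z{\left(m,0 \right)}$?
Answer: $15214$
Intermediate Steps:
$X = 1$ ($X = \left(-2 - 1\right) + 4 = -3 + 4 = 1$)
$c{\left(n,m \right)} = -4 + m$ ($c{\left(n,m \right)} = \left(1 + m\right) - 5 = -4 + m$)
$c{\left(7,6 \right)} 7607 = \left(-4 + 6\right) 7607 = 2 \cdot 7607 = 15214$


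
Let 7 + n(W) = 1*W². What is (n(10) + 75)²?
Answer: 28224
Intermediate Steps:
n(W) = -7 + W² (n(W) = -7 + 1*W² = -7 + W²)
(n(10) + 75)² = ((-7 + 10²) + 75)² = ((-7 + 100) + 75)² = (93 + 75)² = 168² = 28224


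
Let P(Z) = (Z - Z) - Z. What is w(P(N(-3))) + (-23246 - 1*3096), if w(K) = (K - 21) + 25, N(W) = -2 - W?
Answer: -26339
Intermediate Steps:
P(Z) = -Z (P(Z) = 0 - Z = -Z)
w(K) = 4 + K (w(K) = (-21 + K) + 25 = 4 + K)
w(P(N(-3))) + (-23246 - 1*3096) = (4 - (-2 - 1*(-3))) + (-23246 - 1*3096) = (4 - (-2 + 3)) + (-23246 - 3096) = (4 - 1*1) - 26342 = (4 - 1) - 26342 = 3 - 26342 = -26339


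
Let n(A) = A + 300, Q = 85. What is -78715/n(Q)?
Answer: -2249/11 ≈ -204.45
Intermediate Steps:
n(A) = 300 + A
-78715/n(Q) = -78715/(300 + 85) = -78715/385 = -78715*1/385 = -2249/11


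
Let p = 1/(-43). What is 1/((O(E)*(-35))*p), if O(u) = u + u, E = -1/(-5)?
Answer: 43/14 ≈ 3.0714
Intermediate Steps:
p = -1/43 ≈ -0.023256
E = ⅕ (E = -1*(-⅕) = ⅕ ≈ 0.20000)
O(u) = 2*u
1/((O(E)*(-35))*p) = 1/(((2*(⅕))*(-35))*(-1/43)) = 1/(((⅖)*(-35))*(-1/43)) = 1/(-14*(-1/43)) = 1/(14/43) = 43/14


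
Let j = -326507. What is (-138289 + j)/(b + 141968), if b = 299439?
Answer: -464796/441407 ≈ -1.0530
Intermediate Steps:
(-138289 + j)/(b + 141968) = (-138289 - 326507)/(299439 + 141968) = -464796/441407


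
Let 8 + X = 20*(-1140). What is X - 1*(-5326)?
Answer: -17482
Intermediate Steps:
X = -22808 (X = -8 + 20*(-1140) = -8 - 22800 = -22808)
X - 1*(-5326) = -22808 - 1*(-5326) = -22808 + 5326 = -17482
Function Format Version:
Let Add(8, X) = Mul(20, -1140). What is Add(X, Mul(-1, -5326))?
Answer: -17482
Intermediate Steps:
X = -22808 (X = Add(-8, Mul(20, -1140)) = Add(-8, -22800) = -22808)
Add(X, Mul(-1, -5326)) = Add(-22808, Mul(-1, -5326)) = Add(-22808, 5326) = -17482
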